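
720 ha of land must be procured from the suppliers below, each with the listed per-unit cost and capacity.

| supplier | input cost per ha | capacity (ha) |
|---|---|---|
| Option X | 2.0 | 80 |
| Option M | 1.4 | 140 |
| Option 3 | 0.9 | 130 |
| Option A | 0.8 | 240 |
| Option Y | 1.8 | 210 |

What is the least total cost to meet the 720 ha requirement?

883

Fill from the cheapest supplier first.
Option A at 0.8: take all 240 ha ; 480 still needed.
Take 130 from Option 3 at 0.9 ; need 350 more.
Take 140 from Option M at 1.4 ; need 210 more.
Option Y at 1.8: take all 210 ha ; 0 still needed.
Option X: unused.
Cost = 240×0.8 + 130×0.9 + 140×1.4 + 210×1.8 = 883.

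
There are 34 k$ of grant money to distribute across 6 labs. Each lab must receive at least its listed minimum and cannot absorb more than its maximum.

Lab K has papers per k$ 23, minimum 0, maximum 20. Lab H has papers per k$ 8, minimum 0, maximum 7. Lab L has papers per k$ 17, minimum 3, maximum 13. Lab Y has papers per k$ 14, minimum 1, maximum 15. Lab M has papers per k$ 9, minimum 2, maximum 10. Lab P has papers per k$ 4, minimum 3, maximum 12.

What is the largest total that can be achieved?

640

Meeting every minimum uses 0+0+3+1+2+3 = 9 k$, leaving 25.
Order the labs by papers per k$: Lab K 23 > Lab L 17 > Lab Y 14 > Lab M 9 > Lab H 8 > Lab P 4.
Lab K takes 20 more to reach its cap of 20 ; 5 left.
Lab L: +5 (room for 10) → 8. Pool exhausted.
Total = 23×20 + 17×8 + 14×1 + 9×2 + 4×3 = 640.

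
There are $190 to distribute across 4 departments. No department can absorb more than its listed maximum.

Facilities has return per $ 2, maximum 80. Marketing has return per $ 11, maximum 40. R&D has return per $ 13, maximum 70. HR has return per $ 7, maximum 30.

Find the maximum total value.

Highest return per $ first: R&D 13 > Marketing 11 > HR 7 > Facilities 2.
Give R&D 70 to hit its cap of 70 — 120 left.
Marketing takes 40 to reach its cap of 40 — 80 left.
HR: +30 to 30 (cap) — 50 left.
Only 50 left; Facilities takes them to reach 50.
Total = 2×50 + 11×40 + 13×70 + 7×30 = 1660.

1660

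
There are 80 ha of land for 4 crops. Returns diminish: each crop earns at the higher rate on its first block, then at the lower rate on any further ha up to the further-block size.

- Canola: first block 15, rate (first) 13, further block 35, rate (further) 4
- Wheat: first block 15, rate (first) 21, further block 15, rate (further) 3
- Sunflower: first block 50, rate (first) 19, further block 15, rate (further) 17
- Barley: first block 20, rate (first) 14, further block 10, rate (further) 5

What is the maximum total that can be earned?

Rank every tier by rate: Wheat/tier1 21 > Sunflower/tier1 19 > Sunflower/tier2 17 > Barley/tier1 14 > Canola/tier1 13 > Barley/tier2 5 > Canola/tier2 4 > Wheat/tier2 3.
Fill Wheat tier1 block (15 at 21) — 65 left.
Fill Sunflower tier1 block (50 at 19) — 15 left.
Sunflower/tier2 (17): +15 — 0 left.
Total = 21×15 + 19×50 + 17×15 = 1520.

1520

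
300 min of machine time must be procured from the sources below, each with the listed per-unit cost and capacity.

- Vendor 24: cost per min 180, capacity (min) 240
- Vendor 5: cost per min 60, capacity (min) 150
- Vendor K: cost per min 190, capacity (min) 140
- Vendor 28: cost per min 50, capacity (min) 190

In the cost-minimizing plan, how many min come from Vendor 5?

110

Fill from the cheapest source first.
Vendor 28 at 50: take all 190 min → 110 still needed.
Take 110 from Vendor 5 at 60 to finish.
Vendor 24, Vendor K: unused.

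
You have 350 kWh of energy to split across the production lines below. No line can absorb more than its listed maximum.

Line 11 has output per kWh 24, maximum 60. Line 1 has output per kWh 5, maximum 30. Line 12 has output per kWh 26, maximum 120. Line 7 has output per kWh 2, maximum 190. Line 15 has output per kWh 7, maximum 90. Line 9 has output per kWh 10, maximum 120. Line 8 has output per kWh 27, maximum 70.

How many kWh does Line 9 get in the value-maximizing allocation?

100

Highest output per kWh first: Line 8 27 > Line 12 26 > Line 11 24 > Line 9 10 > Line 15 7 > Line 1 5 > Line 7 2.
Line 8 takes 70 to reach its cap of 70 — 280 left.
Give Line 12 120 to hit its cap of 120 — 160 left.
Give Line 11 60 to hit its cap of 60 — 100 left.
Line 9: +100 (room for 120) → 100. Pool exhausted.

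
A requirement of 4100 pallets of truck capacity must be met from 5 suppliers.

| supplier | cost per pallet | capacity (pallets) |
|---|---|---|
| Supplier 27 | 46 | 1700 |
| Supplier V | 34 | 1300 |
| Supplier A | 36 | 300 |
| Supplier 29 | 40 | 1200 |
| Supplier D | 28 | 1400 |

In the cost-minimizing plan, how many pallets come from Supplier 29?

Cheapest first:
Take 1400 from Supplier D at 28 — need 2700 more.
Supplier V (34): use full 1300 — 1400 pallets to go.
Take 300 from Supplier A at 36 — need 1100 more.
Supplier 29 at 40: take 1100 of its 1200 — requirement met.
Supplier 27: unused.

1100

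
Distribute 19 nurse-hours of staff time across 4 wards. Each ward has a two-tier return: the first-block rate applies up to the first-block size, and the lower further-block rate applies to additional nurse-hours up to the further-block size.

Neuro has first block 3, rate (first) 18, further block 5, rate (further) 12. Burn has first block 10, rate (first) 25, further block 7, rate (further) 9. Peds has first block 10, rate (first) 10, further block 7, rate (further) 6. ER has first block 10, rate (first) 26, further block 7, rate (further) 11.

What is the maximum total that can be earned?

Order all 8 blocks by rate: ER/tier1 26 > Burn/tier1 25 > Neuro/tier1 18 > Neuro/tier2 12 > ER/tier2 11 > Peds/tier1 10 > Burn/tier2 9 > Peds/tier2 6.
ER tier1 at 26: fill all 10 ; 9 left.
Burn tier1 at 25: only 9 left, fill 9.
Total = 26×10 + 25×9 = 485.

485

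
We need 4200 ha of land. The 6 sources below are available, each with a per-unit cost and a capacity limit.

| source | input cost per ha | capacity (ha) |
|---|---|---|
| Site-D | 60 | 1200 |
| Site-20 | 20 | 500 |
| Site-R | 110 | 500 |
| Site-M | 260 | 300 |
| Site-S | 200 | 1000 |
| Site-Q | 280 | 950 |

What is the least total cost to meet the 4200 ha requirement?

Use sources in increasing cost order.
Site-20 at 20: take all 500 ha → 3700 still needed.
Site-D (60): use full 1200 → 2500 ha to go.
Site-R at 110: take all 500 ha → 2000 still needed.
Take 1000 from Site-S at 200 → need 1000 more.
Site-M (260): use full 300 → 700 ha to go.
Site-Q at 280: take 700 of its 950 → requirement met.
Cost = 500×20 + 1200×60 + 500×110 + 1000×200 + 300×260 + 700×280 = 611000.

611000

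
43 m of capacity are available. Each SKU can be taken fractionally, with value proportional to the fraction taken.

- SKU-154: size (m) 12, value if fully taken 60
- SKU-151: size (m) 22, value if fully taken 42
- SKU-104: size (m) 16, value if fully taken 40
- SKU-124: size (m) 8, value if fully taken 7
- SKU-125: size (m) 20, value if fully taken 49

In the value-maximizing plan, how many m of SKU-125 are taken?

15

Rank by value-to-size ratio: SKU-154 60/12≈5, SKU-104 40/16≈2.5, SKU-125 49/20≈2.45, SKU-151 42/22≈1.91, SKU-124 7/8≈0.875.
SKU-154: take in full, 12 m for value 60 — 31 left.
All 16 m of SKU-104 fit (value 40) — 15 remain.
15 m left: a 15/20 share of SKU-125 gives 49×15/20 = 36.75.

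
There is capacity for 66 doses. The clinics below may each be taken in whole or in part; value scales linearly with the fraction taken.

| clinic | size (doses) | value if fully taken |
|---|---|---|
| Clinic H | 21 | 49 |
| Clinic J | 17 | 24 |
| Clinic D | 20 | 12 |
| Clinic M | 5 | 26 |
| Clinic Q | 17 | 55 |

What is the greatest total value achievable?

157.6

Rank by value-to-size ratio: Clinic M 26/5≈5.2, Clinic Q 55/17≈3.24, Clinic H 49/21≈2.33, Clinic J 24/17≈1.41, Clinic D 12/20≈0.6.
Clinic M: take in full, 5 doses for value 26 ; 61 left.
Clinic Q: take in full, 17 doses for value 55 ; 44 left.
Take all of Clinic H (21 doses, value 49) ; 23 doses left.
Clinic J: take in full, 17 doses for value 24 ; 6 left.
Fill the last 6 doses with part of Clinic D: 6/20 of it earns 3.6.
Total value = 157.6.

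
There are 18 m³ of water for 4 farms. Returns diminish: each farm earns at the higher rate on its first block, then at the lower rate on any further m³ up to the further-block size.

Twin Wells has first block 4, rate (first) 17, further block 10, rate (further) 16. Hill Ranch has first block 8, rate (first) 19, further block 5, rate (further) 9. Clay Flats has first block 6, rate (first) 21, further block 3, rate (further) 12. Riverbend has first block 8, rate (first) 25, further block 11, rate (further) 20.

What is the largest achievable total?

Treat each block as its own option and order by rate: Riverbend/tier1 25 > Clay Flats/tier1 21 > Riverbend/tier2 20 > Hill Ranch/tier1 19 > Twin Wells/tier1 17 > Twin Wells/tier2 16 > Clay Flats/tier2 12 > Hill Ranch/tier2 9.
Riverbend/tier1 (25): +8 ; 10 left.
Fill Clay Flats tier1 block (6 at 21) ; 4 left.
Riverbend/tier2: +4 of 11 at 20; pool empty.
Total = 25×8 + 21×6 + 20×4 = 406.

406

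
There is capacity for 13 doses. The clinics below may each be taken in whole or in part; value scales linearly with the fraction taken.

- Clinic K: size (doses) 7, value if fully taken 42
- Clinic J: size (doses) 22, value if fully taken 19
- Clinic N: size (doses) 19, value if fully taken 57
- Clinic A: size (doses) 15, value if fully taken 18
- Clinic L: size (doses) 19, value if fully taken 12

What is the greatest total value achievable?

60

Best value per unit of size first: Clinic K 42/7≈6, Clinic N 57/19≈3, Clinic A 18/15≈1.2, Clinic J 19/22≈0.864, Clinic L 12/19≈0.632.
Take all of Clinic K (7 doses, value 42) → 6 doses left.
Fill the last 6 doses with part of Clinic N: 6/19 of it earns 18.
Total value = 60.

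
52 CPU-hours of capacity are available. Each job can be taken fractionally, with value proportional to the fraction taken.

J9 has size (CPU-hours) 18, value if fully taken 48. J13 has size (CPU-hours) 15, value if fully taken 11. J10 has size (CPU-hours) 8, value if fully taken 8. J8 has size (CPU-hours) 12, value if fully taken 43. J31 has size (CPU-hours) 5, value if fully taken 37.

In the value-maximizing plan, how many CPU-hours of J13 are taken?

Best value per unit of size first: J31 37/5≈7.4, J8 43/12≈3.58, J9 48/18≈2.67, J10 8/8≈1, J13 11/15≈0.733.
J31: take in full, 5 CPU-hours for value 37 → 47 left.
J8: take in full, 12 CPU-hours for value 43 → 35 left.
J9: take in full, 18 CPU-hours for value 48 → 17 left.
J10: take in full, 8 CPU-hours for value 8 → 9 left.
Only 9 CPU-hours remain; take 9/15 of J13 for value 11×9/15 = 6.6.

9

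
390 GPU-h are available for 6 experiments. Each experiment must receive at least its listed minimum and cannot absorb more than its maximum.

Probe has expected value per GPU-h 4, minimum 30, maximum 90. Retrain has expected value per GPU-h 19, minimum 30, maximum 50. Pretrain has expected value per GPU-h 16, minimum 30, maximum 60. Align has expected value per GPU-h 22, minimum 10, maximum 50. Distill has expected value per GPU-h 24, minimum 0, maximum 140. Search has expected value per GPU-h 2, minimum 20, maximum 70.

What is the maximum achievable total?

6690

Meeting every minimum uses 30+30+30+10+0+20 = 120 GPU-h, leaving 270.
Order the experiments by expected value per GPU-h: Distill 24 > Align 22 > Retrain 19 > Pretrain 16 > Probe 4 > Search 2.
Distill: +140 to 140 (cap) ; 130 left.
Align: +40 to 50 (cap) ; 90 left.
Retrain takes 20 more to reach its cap of 50 ; 70 left.
Pretrain: +30 to 60 (cap) ; 40 left.
Only 40 left; Probe takes them to reach 70.
Total = 4×70 + 19×50 + 16×60 + 22×50 + 24×140 + 2×20 = 6690.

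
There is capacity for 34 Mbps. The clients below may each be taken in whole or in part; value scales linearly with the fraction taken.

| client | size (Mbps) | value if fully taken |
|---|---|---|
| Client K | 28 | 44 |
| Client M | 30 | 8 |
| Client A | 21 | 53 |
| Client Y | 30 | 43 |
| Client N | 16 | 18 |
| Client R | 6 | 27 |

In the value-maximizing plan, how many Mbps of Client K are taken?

Rank by value-to-size ratio: Client R 27/6≈4.5, Client A 53/21≈2.52, Client K 44/28≈1.57, Client Y 43/30≈1.43, Client N 18/16≈1.12, Client M 8/30≈0.267.
Take all of Client R (6 Mbps, value 27) ; 28 Mbps left.
Client A: take in full, 21 Mbps for value 53 ; 7 left.
Only 7 Mbps remain; take 7/28 of Client K for value 44×7/28 = 11.

7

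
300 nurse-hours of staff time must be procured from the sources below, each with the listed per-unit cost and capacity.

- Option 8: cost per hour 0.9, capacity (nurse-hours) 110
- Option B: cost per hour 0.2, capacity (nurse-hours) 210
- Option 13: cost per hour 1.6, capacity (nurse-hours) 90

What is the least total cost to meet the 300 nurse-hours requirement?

123

Fill from the cheapest source first.
Take 210 from Option B at 0.2 → need 90 more.
Option 8 at 0.9: take 90 of its 110 → requirement met.
Option 13: unused.
Cost = 210×0.2 + 90×0.9 = 123.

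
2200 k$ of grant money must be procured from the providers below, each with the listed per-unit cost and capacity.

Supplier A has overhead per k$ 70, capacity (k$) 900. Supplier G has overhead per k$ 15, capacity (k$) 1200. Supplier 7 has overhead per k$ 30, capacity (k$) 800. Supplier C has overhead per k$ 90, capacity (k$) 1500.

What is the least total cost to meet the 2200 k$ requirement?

Use providers in increasing cost order.
Supplier G at 15: take all 1200 k$ ; 1000 still needed.
Take 800 from Supplier 7 at 30 ; need 200 more.
Take 200 from Supplier A at 70 to finish.
Supplier C: unused.
Cost = 1200×15 + 800×30 + 200×70 = 56000.

56000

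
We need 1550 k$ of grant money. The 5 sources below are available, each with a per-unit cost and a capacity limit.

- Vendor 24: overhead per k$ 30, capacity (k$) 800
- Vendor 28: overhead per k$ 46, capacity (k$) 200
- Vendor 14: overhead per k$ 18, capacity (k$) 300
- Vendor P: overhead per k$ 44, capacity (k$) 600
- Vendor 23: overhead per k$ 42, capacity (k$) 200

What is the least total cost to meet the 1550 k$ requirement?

Use sources in increasing cost order.
Vendor 14 at 18: take all 300 k$ → 1250 still needed.
Take 800 from Vendor 24 at 30 → need 450 more.
Vendor 23 (42): use full 200 → 250 k$ to go.
Take 250 from Vendor P at 44 to finish.
Vendor 28: unused.
Cost = 300×18 + 800×30 + 200×42 + 250×44 = 48800.

48800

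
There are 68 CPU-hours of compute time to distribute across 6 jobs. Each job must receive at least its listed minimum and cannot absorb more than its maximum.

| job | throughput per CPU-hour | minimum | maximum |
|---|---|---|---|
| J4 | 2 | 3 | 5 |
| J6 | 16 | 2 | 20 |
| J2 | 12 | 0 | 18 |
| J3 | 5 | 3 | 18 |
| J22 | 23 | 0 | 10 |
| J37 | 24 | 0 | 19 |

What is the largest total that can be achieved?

Meeting every minimum uses 3+2+0+3+0+0 = 8 CPU-hours, leaving 60.
Rank by throughput per CPU-hour: J37 24 > J22 23 > J6 16 > J2 12 > J3 5 > J4 2.
Give J37 19 more to hit its cap of 19 — 41 left.
J22: +10 to 10 (cap) — 31 left.
J6: +18 to 20 (cap) — 13 left.
Only 13 left; J2 takes them to reach 13.
Total = 2×3 + 16×20 + 12×13 + 5×3 + 23×10 + 24×19 = 1183.

1183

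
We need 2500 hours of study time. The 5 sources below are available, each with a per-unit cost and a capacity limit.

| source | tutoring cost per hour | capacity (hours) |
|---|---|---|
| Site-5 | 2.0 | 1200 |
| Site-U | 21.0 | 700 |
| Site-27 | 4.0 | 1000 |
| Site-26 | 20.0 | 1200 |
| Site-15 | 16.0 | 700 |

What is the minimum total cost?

11200

Cheapest first:
Take 1200 from Site-5 at 2.0 ; need 1300 more.
Site-27 (4.0): use full 1000 ; 300 hours to go.
Site-15 at 16.0: take 300 of its 700 ; requirement met.
Site-26, Site-U: unused.
Cost = 1200×2.0 + 1000×4.0 + 300×16.0 = 11200.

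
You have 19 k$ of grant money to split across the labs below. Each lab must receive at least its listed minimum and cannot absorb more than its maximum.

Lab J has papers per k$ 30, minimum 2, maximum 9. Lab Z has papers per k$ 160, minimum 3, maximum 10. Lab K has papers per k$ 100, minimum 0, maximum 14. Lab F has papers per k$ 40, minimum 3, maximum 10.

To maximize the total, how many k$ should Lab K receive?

Meeting every minimum uses 2+3+0+3 = 8 k$, leaving 11.
Highest papers per k$ first: Lab Z 160 > Lab K 100 > Lab F 40 > Lab J 30.
Give Lab Z 7 more to hit its cap of 10 → 4 left.
Only 4 left; Lab K takes them to reach 4.

4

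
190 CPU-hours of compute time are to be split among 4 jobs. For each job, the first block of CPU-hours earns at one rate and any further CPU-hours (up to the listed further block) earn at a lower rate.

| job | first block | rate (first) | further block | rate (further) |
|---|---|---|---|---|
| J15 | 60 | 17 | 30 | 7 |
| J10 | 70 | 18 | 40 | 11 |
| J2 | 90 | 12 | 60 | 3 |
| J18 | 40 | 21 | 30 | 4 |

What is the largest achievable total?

3360

Rank every tier by rate: J18/first 21 > J10/first 18 > J15/first 17 > J2/first 12 > J10/second 11 > J15/second 7 > J18/second 4 > J2/second 3.
J18 first at 21: fill all 40 — 150 left.
J10/first (18): +70 — 80 left.
Fill J15 first block (60 at 17) — 20 left.
J2 first at 12: only 20 left, fill 20.
Total = 21×40 + 18×70 + 17×60 + 12×20 = 3360.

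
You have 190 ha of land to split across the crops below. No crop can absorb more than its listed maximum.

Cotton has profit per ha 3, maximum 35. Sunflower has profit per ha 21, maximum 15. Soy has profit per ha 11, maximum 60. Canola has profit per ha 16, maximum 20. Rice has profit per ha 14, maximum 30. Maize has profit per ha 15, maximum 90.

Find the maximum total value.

Highest profit per ha first: Sunflower 21 > Canola 16 > Maize 15 > Rice 14 > Soy 11 > Cotton 3.
Give Sunflower 15 to hit its cap of 15 → 175 left.
Canola takes 20 to reach its cap of 20 → 155 left.
Maize takes 90 to reach its cap of 90 → 65 left.
Rice: +30 to 30 (cap) → 35 left.
Soy has room for 60 but only 35 remain, so it gets 35.
Total = 21×15 + 11×35 + 16×20 + 14×30 + 15×90 = 2790.

2790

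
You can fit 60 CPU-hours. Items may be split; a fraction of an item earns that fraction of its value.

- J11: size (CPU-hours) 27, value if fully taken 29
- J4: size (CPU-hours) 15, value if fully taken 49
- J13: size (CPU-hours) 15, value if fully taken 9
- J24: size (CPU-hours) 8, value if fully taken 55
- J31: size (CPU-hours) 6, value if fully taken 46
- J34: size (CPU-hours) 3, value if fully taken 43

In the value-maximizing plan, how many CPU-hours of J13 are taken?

1

Rank by value-to-size ratio: J34 43/3≈14.3, J31 46/6≈7.67, J24 55/8≈6.88, J4 49/15≈3.27, J11 29/27≈1.07, J13 9/15≈0.6.
All 3 CPU-hours of J34 fit (value 43) ; 57 remain.
J31: take in full, 6 CPU-hours for value 46 ; 51 left.
J24: take in full, 8 CPU-hours for value 55 ; 43 left.
J4: take in full, 15 CPU-hours for value 49 ; 28 left.
J11: take in full, 27 CPU-hours for value 29 ; 1 left.
Only 1 CPU-hours remain; take 1/15 of J13 for value 9×1/15 = 0.6.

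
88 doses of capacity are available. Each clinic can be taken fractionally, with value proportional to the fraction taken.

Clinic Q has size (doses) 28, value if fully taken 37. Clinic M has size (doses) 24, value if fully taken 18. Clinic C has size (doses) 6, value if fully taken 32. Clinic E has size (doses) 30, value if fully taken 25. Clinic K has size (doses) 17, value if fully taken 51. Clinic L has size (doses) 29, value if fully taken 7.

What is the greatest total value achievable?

150.25

Sort by value density: Clinic C 32/6≈5.33, Clinic K 51/17≈3, Clinic Q 37/28≈1.32, Clinic E 25/30≈0.833, Clinic M 18/24≈0.75, Clinic L 7/29≈0.241.
Take all of Clinic C (6 doses, value 32) → 82 doses left.
Take all of Clinic K (17 doses, value 51) → 65 doses left.
All 28 doses of Clinic Q fit (value 37) → 37 remain.
Take all of Clinic E (30 doses, value 25) → 7 doses left.
7 doses left: a 7/24 share of Clinic M gives 18×7/24 = 5.25.
Total value = 150.25.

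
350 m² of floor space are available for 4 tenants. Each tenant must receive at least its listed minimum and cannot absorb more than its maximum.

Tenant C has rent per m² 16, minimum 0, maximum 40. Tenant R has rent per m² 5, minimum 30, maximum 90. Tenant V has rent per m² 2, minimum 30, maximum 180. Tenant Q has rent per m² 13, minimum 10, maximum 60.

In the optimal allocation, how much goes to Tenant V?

160

Meeting every minimum uses 0+30+30+10 = 70 m², leaving 280.
Order the tenants by rent per m²: Tenant C 16 > Tenant Q 13 > Tenant R 5 > Tenant V 2.
Tenant C: +40 to 40 (cap) ; 240 left.
Give Tenant Q 50 more to hit its cap of 60 ; 190 left.
Give Tenant R 60 more to hit its cap of 90 ; 130 left.
Only 130 left; Tenant V takes them to reach 160.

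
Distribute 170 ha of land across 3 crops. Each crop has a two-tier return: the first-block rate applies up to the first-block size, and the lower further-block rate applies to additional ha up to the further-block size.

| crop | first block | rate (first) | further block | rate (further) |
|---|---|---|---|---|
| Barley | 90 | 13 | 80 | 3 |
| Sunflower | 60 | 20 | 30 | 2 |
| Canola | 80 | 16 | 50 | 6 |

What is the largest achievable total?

Rank every tier by rate: Sunflower/tier1 20 > Canola/tier1 16 > Barley/tier1 13 > Canola/tier2 6 > Barley/tier2 3 > Sunflower/tier2 2.
Sunflower tier1 at 20: fill all 60 ; 110 left.
Canola tier1 at 16: fill all 80 ; 30 left.
Barley tier1 at 13: only 30 left, fill 30.
Total = 20×60 + 16×80 + 13×30 = 2870.

2870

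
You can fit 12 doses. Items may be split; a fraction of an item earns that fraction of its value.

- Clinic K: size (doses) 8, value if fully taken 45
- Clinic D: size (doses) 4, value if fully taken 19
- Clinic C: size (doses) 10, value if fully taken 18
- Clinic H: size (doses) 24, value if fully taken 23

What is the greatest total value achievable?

64

Best value per unit of size first: Clinic K 45/8≈5.62, Clinic D 19/4≈4.75, Clinic C 18/10≈1.8, Clinic H 23/24≈0.958.
All 8 doses of Clinic K fit (value 45) — 4 remain.
All 4 doses of Clinic D fit (value 19) — 0 remain.
Total value = 64.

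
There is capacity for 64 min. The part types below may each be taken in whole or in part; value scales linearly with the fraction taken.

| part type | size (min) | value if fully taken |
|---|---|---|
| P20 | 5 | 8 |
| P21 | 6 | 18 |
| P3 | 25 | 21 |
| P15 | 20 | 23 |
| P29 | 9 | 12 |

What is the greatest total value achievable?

81.16

Sort by value density: P21 18/6≈3, P20 8/5≈1.6, P29 12/9≈1.33, P15 23/20≈1.15, P3 21/25≈0.84.
All 6 min of P21 fit (value 18) → 58 remain.
All 5 min of P20 fit (value 8) → 53 remain.
Take all of P29 (9 min, value 12) → 44 min left.
All 20 min of P15 fit (value 23) → 24 remain.
24 min left: a 24/25 share of P3 gives 21×24/25 = 20.16.
Total value = 81.16.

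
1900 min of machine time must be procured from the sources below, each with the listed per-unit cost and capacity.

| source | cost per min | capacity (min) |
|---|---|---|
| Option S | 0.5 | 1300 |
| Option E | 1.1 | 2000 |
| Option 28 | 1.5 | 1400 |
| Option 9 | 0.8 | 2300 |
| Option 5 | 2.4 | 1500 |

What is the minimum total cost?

1130

Cheapest first:
Option S (0.5): use full 1300 — 600 min to go.
Option 9 at 0.8: take 600 of its 2300 — requirement met.
Option E, Option 28, Option 5: unused.
Cost = 1300×0.5 + 600×0.8 = 1130.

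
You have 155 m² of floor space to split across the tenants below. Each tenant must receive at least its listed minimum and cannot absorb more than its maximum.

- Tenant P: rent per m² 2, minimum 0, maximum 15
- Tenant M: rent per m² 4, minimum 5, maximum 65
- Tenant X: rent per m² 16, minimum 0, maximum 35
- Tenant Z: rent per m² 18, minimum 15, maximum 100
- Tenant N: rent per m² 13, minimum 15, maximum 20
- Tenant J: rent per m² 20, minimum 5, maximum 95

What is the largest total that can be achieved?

Meeting every minimum uses 0+5+0+15+15+5 = 40 m², leaving 115.
Rank by rent per m²: Tenant J 20 > Tenant Z 18 > Tenant X 16 > Tenant N 13 > Tenant M 4 > Tenant P 2.
Give Tenant J 90 more to hit its cap of 95 — 25 left.
Tenant Z has room for 85 more but only 25 remain, so it gets 40.
Total = 4×5 + 18×40 + 13×15 + 20×95 = 2835.

2835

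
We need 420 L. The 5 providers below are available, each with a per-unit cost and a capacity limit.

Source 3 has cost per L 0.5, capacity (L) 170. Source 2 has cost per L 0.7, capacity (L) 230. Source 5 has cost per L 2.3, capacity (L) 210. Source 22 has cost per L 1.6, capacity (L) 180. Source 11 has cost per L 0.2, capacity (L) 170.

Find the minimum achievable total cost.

175

Use providers in increasing cost order.
Source 11 at 0.2: take all 170 L → 250 still needed.
Source 3 (0.5): use full 170 → 80 L to go.
Take 80 from Source 2 at 0.7 to finish.
Source 22, Source 5: unused.
Cost = 170×0.2 + 170×0.5 + 80×0.7 = 175.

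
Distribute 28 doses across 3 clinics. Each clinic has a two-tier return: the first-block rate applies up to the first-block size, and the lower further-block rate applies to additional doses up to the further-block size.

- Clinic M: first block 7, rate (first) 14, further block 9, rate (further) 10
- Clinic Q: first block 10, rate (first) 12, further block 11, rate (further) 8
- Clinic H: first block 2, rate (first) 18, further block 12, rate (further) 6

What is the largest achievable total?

344

Order all 6 blocks by rate: Clinic H/T1 18 > Clinic M/T1 14 > Clinic Q/T1 12 > Clinic M/T2 10 > Clinic Q/T2 8 > Clinic H/T2 6.
Clinic H T1 at 18: fill all 2 → 26 left.
Fill Clinic M T1 block (7 at 14) → 19 left.
Clinic Q/T1 (12): +10 → 9 left.
Fill Clinic M T2 block (9 at 10) → 0 left.
Total = 18×2 + 14×7 + 12×10 + 10×9 = 344.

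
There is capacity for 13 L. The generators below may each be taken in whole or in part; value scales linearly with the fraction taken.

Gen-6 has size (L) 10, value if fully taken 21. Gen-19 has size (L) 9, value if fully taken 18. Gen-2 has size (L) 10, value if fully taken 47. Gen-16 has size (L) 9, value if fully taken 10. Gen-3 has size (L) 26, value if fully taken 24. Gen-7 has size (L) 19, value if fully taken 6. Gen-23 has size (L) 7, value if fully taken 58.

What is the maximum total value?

86.2

Sort by value density: Gen-23 58/7≈8.29, Gen-2 47/10≈4.7, Gen-6 21/10≈2.1, Gen-19 18/9≈2, Gen-16 10/9≈1.11, Gen-3 24/26≈0.923, Gen-7 6/19≈0.316.
Gen-23: take in full, 7 L for value 58 — 6 left.
Fill the last 6 L with part of Gen-2: 6/10 of it earns 28.2.
Total value = 86.2.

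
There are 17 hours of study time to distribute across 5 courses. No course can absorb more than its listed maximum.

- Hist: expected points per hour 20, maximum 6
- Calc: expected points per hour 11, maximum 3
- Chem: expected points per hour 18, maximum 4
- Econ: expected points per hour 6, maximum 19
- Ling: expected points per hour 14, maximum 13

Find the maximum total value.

290

Rank by expected points per hour: Hist 20 > Chem 18 > Ling 14 > Calc 11 > Econ 6.
Hist: +6 to 6 (cap) → 11 left.
Chem: +4 to 4 (cap) → 7 left.
Ling: +7 (room for 13) → 7. Pool exhausted.
Total = 20×6 + 18×4 + 14×7 = 290.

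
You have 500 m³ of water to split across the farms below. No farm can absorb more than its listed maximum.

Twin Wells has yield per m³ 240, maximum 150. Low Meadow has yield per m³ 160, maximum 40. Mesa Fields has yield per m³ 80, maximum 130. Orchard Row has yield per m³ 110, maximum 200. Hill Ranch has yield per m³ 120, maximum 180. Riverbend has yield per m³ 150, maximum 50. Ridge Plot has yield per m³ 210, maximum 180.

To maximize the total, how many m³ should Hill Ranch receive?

80

Order the farms by yield per m³: Twin Wells 240 > Ridge Plot 210 > Low Meadow 160 > Riverbend 150 > Hill Ranch 120 > Orchard Row 110 > Mesa Fields 80.
Twin Wells takes 150 to reach its cap of 150 — 350 left.
Ridge Plot takes 180 to reach its cap of 180 — 170 left.
Low Meadow: +40 to 40 (cap) — 130 left.
Riverbend takes 50 to reach its cap of 50 — 80 left.
Only 80 left; Hill Ranch takes them to reach 80.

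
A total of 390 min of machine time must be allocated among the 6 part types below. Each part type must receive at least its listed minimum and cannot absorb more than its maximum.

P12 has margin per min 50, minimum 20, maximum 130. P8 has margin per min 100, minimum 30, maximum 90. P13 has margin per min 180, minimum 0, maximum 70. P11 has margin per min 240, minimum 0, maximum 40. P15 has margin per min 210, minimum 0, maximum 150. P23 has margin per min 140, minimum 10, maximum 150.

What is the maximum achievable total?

68900

Meeting every minimum uses 20+30+0+0+0+10 = 60 min, leaving 330.
Highest margin per min first: P11 240 > P15 210 > P13 180 > P23 140 > P8 100 > P12 50.
P11 takes 40 more to reach its cap of 40 — 290 left.
Give P15 150 more to hit its cap of 150 — 140 left.
P13 takes 70 more to reach its cap of 70 — 70 left.
P23: +70 (room for 140) → 80. Pool exhausted.
Total = 50×20 + 100×30 + 180×70 + 240×40 + 210×150 + 140×80 = 68900.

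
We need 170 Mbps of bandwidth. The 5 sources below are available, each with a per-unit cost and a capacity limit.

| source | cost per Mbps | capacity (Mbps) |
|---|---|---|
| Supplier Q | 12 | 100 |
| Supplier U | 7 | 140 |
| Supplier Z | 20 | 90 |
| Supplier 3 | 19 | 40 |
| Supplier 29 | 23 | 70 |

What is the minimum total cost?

Fill from the cheapest source first.
Take 140 from Supplier U at 7 → need 30 more.
Take 30 from Supplier Q at 12 to finish.
Supplier 3, Supplier Z, Supplier 29: unused.
Cost = 140×7 + 30×12 = 1340.

1340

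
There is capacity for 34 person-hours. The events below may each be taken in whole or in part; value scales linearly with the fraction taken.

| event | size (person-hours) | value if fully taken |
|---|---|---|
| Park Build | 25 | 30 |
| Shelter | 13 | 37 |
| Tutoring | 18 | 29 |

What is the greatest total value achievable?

69.6

Rank by value-to-size ratio: Shelter 37/13≈2.85, Tutoring 29/18≈1.61, Park Build 30/25≈1.2.
All 13 person-hours of Shelter fit (value 37) → 21 remain.
Tutoring: take in full, 18 person-hours for value 29 → 3 left.
3 person-hours left: a 3/25 share of Park Build gives 30×3/25 = 3.6.
Total value = 69.6.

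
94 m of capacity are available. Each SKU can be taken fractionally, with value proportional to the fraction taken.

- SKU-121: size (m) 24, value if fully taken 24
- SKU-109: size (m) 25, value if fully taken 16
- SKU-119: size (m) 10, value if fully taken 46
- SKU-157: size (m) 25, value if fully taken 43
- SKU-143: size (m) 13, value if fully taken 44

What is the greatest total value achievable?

Best value per unit of size first: SKU-119 46/10≈4.6, SKU-143 44/13≈3.38, SKU-157 43/25≈1.72, SKU-121 24/24≈1, SKU-109 16/25≈0.64.
Take all of SKU-119 (10 m, value 46) — 84 m left.
SKU-143: take in full, 13 m for value 44 — 71 left.
All 25 m of SKU-157 fit (value 43) — 46 remain.
Take all of SKU-121 (24 m, value 24) — 22 m left.
Only 22 m remain; take 22/25 of SKU-109 for value 16×22/25 = 14.08.
Total value = 171.08.

171.08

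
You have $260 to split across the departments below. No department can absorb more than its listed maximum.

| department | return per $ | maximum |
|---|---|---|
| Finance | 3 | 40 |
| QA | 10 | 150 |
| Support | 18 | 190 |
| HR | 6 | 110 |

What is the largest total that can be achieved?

Order the departments by return per $: Support 18 > QA 10 > HR 6 > Finance 3.
Support: +190 to 190 (cap) → 70 left.
QA has room for 150 but only 70 remain, so it gets 70.
Total = 10×70 + 18×190 = 4120.

4120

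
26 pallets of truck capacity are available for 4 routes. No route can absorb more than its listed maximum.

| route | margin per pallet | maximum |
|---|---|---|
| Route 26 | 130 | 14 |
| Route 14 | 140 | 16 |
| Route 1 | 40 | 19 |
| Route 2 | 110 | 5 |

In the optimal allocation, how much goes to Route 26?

Highest margin per pallet first: Route 14 140 > Route 26 130 > Route 2 110 > Route 1 40.
Give Route 14 16 to hit its cap of 16 ; 10 left.
Only 10 left; Route 26 takes them to reach 10.

10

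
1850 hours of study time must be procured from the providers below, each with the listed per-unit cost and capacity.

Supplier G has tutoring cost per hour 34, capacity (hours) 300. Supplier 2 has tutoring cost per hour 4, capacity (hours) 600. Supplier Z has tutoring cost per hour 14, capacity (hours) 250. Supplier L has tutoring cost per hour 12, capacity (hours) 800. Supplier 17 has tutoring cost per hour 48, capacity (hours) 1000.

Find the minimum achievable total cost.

22300

Fill from the cheapest provider first.
Supplier 2 (4): use full 600 → 1250 hours to go.
Supplier L (12): use full 800 → 450 hours to go.
Take 250 from Supplier Z at 14 → need 200 more.
Supplier G (34): take the remaining 200 → done.
Supplier 17: unused.
Cost = 600×4 + 800×12 + 250×14 + 200×34 = 22300.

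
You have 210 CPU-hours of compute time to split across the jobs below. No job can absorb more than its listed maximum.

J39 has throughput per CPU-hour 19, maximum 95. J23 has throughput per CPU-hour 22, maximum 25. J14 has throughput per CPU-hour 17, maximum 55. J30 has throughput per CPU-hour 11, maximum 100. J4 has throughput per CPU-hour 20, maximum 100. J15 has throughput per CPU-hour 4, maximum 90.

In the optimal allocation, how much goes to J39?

85

Order the jobs by throughput per CPU-hour: J23 22 > J4 20 > J39 19 > J14 17 > J30 11 > J15 4.
J23: +25 to 25 (cap) — 185 left.
Give J4 100 to hit its cap of 100 — 85 left.
J39 has room for 95 but only 85 remain, so it gets 85.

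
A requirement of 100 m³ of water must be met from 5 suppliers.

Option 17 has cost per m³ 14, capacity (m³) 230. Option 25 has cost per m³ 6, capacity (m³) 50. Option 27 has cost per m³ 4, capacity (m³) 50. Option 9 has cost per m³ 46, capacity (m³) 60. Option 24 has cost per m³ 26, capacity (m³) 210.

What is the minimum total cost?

500

Cheapest first:
Option 27 at 4: take all 50 m³ ; 50 still needed.
Option 25 (6): use full 50 ; 0 m³ to go.
Option 17, Option 24, Option 9: unused.
Cost = 50×4 + 50×6 = 500.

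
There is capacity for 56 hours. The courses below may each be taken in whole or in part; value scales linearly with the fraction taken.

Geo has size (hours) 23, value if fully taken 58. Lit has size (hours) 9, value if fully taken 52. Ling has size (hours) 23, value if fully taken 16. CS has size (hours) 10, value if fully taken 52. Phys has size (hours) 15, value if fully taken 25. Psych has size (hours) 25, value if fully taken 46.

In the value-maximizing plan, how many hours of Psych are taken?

14

Sort by value density: Lit 52/9≈5.78, CS 52/10≈5.2, Geo 58/23≈2.52, Psych 46/25≈1.84, Phys 25/15≈1.67, Ling 16/23≈0.696.
All 9 hours of Lit fit (value 52) — 47 remain.
All 10 hours of CS fit (value 52) — 37 remain.
Take all of Geo (23 hours, value 58) — 14 hours left.
Fill the last 14 hours with part of Psych: 14/25 of it earns 25.76.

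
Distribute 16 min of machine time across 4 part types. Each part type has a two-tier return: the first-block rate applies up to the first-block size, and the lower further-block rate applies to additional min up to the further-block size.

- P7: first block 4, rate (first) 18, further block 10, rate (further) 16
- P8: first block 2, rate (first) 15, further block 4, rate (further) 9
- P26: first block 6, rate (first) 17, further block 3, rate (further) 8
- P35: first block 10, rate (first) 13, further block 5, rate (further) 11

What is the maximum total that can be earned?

270

Order all 8 blocks by rate: P7/tier1 18 > P26/tier1 17 > P7/tier2 16 > P8/tier1 15 > P35/tier1 13 > P35/tier2 11 > P8/tier2 9 > P26/tier2 8.
P7/tier1 (18): +4 — 12 left.
Fill P26 tier1 block (6 at 17) — 6 left.
6 remain; put them into P7 tier2 at 16.
Total = 18×4 + 17×6 + 16×6 = 270.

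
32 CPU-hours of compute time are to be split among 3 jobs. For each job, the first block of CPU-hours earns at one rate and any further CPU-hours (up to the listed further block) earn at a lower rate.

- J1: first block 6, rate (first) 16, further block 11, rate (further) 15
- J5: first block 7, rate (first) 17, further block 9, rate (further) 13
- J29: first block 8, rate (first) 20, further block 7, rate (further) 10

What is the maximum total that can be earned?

Treat each block as its own option and order by rate: J29/first 20 > J5/first 17 > J1/first 16 > J1/second 15 > J5/second 13 > J29/second 10.
Fill J29 first block (8 at 20) ; 24 left.
J5 first at 17: fill all 7 ; 17 left.
J1/first (16): +6 ; 11 left.
Fill J1 second block (11 at 15) ; 0 left.
Total = 20×8 + 17×7 + 16×6 + 15×11 = 540.

540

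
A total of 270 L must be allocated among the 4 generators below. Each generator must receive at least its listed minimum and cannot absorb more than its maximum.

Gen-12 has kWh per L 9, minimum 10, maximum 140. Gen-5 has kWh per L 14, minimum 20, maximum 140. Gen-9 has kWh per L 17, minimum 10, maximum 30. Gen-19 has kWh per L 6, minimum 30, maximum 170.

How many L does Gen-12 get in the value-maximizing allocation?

70

Meeting every minimum uses 10+20+10+30 = 70 L, leaving 200.
Highest kWh per L first: Gen-9 17 > Gen-5 14 > Gen-12 9 > Gen-19 6.
Gen-9 takes 20 more to reach its cap of 30 → 180 left.
Gen-5: +120 to 140 (cap) → 60 left.
Gen-12: +60 (room for 130) → 70. Pool exhausted.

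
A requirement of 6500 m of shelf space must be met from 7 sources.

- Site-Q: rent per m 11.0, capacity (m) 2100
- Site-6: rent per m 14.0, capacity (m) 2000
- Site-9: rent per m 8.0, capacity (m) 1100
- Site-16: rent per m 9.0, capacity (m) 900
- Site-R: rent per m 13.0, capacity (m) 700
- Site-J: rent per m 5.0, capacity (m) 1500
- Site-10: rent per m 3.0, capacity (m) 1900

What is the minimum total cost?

Cheapest first:
Site-10 at 3.0: take all 1900 m → 4600 still needed.
Take 1500 from Site-J at 5.0 → need 3100 more.
Site-9 (8.0): use full 1100 → 2000 m to go.
Take 900 from Site-16 at 9.0 → need 1100 more.
Take 1100 from Site-Q at 11.0 to finish.
Site-R, Site-6: unused.
Cost = 1900×3.0 + 1500×5.0 + 1100×8.0 + 900×9.0 + 1100×11.0 = 42200.

42200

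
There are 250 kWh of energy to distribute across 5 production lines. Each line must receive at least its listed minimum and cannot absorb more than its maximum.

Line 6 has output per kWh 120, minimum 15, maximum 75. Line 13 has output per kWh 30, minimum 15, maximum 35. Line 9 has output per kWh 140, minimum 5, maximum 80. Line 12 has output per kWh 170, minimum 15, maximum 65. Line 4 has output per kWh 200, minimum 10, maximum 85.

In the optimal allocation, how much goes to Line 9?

Meeting every minimum uses 15+15+5+15+10 = 60 kWh, leaving 190.
Highest output per kWh first: Line 4 200 > Line 12 170 > Line 9 140 > Line 6 120 > Line 13 30.
Line 4 takes 75 more to reach its cap of 85 — 115 left.
Give Line 12 50 more to hit its cap of 65 — 65 left.
Only 65 left; Line 9 takes them to reach 70.

70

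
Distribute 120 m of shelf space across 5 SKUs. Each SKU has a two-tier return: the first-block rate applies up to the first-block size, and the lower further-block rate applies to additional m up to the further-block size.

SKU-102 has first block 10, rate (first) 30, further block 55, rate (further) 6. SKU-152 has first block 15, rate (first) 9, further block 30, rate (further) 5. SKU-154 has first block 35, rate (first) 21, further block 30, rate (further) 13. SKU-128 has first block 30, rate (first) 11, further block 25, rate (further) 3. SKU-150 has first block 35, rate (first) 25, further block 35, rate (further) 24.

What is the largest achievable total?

Treat each block as its own option and order by rate: SKU-102/T1 30 > SKU-150/T1 25 > SKU-150/T2 24 > SKU-154/T1 21 > SKU-154/T2 13 > SKU-128/T1 11 > SKU-152/T1 9 > SKU-102/T2 6 > SKU-152/T2 5 > SKU-128/T2 3.
SKU-102 T1 at 30: fill all 10 ; 110 left.
SKU-150/T1 (25): +35 ; 75 left.
Fill SKU-150 T2 block (35 at 24) ; 40 left.
SKU-154/T1 (21): +35 ; 5 left.
SKU-154 T2 at 13: only 5 left, fill 5.
Total = 30×10 + 25×35 + 24×35 + 21×35 + 13×5 = 2815.

2815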